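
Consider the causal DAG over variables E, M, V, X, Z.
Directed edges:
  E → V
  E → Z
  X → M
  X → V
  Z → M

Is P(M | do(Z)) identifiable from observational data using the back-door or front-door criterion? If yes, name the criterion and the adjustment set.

P(M|do(Z)): backdoor, adjust for ∅.

desc(Z)\{Z}={M}; candidates ⊆ {E,V,X}.
∅: Z⊥M given ∅ in G with Z→· removed — back-door holds.
P(M|do(Z)) = P(M|Z) — no adjustment needed.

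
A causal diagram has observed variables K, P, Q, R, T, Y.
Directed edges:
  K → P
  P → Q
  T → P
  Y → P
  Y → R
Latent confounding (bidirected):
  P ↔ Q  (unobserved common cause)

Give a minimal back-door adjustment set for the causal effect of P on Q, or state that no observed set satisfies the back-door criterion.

desc(P)\{P}={Q}; candidates ⊆ {K,R,T,Y}.
P↔Q: latent back-door arc(s) into P.
size 0: {}; under {} P still reaches {K,Q,R,T,Y} ∋ Q.
size 1: {K}, {R}, {T} …(+1); under {K} P still reaches {Q,R,T,Y} ∋ Q.
size 2: {K,R}, {K,T}, {K,Y} …(+3); under {K,R} P still reaches {Q,T,Y} ∋ Q.
P↔Q cannot be blocked by any observed set — no back-door set.

P→Q: no observed back-door set.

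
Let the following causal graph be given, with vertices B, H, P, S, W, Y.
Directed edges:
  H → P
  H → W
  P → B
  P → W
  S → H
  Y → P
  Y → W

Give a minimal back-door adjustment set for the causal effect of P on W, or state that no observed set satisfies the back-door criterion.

desc(P)\{P}={B,W}; candidates ⊆ {H,S,Y}.
size 0: {}; under {} P still reaches {H,S,W,Y} ∋ W.
size 1: {H}, {S}, {Y}; under {H} P still reaches {W,Y} ∋ W.
{H,Y}: P⊥W given {H,Y} in G with P→· removed — back-door holds.

P→W: minimal back-door set {H, Y}.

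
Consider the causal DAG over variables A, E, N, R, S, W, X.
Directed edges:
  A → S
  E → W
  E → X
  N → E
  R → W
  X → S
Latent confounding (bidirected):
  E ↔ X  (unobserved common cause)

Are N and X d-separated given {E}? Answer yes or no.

No — N and X are d-connected given {E}.

Bayes-Ball from N | {E} reaches {S,X}.
X ∈ reach(N|{E}) ⇒ N ⊥̸ X | {E}.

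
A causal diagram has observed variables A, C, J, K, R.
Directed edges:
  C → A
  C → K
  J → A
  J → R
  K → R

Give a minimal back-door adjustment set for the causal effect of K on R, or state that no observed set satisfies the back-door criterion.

desc(K)\{K}={R}; candidates ⊆ {A,C,J}.
∅: K⊥R given ∅ in G with K→· removed — back-door holds.

K→R: minimal back-door set ∅.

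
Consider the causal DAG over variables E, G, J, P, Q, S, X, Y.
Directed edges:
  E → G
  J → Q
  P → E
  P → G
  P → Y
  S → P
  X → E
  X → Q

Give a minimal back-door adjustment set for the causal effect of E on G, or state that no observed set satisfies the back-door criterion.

desc(E)\{E}={G}; candidates ⊆ {J,P,Q,S,X,Y}.
size 0: {}; under {} E still reaches {G,P,Q,S,X,Y} ∋ G.
{P}: E⊥G given {P} in G with E→· removed — back-door holds.

E→G: minimal back-door set {P}.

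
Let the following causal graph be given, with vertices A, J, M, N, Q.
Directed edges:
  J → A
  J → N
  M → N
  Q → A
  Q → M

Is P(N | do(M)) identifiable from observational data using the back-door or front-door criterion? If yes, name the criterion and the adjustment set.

P(N|do(M)): backdoor, adjust for ∅.

desc(M)\{M}={N}; candidates ⊆ {A,J,Q}.
∅: M⊥N given ∅ in G with M→· removed — back-door holds.
P(N|do(M)) = P(N|M) — no adjustment needed.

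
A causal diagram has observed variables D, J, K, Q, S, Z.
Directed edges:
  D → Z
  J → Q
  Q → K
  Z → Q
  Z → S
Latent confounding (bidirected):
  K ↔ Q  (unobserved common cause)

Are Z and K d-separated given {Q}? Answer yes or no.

No — Z and K are d-connected given {Q}.

Bayes-Ball from Z | {Q} reaches {D,J,K,S}.
K ∈ reach(Z|{Q}) ⇒ Z ⊥̸ K | {Q}.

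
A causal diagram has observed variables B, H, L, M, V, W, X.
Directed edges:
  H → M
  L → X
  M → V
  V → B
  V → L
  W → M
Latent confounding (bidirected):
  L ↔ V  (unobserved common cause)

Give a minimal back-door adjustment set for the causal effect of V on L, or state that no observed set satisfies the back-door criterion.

V→L: no observed back-door set.

desc(V)\{V}={B,L,X}; candidates ⊆ {H,M,W}.
V↔L: latent back-door arc(s) into V.
size 0: {}; under {} V still reaches {H,L,M,W,X} ∋ L.
size 1: {H}, {M}, {W}; under {H} V still reaches {L,M,W,X} ∋ L.
size 2: {H,M}, {H,W}, {M,W}; under {H,M} V still reaches {L,X} ∋ L.
V↔L cannot be blocked by any observed set — no back-door set.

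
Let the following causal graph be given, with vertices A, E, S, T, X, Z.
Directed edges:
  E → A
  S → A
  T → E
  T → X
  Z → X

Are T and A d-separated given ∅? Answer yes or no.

No — T and A are d-connected given ∅.

Bayes-Ball from T | ∅ reaches {A,E,X}.
A ∈ reach(T|∅) ⇒ T ⊥̸ A | ∅.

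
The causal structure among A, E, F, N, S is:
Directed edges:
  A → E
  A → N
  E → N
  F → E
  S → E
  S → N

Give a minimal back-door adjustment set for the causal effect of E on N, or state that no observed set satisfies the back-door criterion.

E→N: minimal back-door set {A, S}.

desc(E)\{E}={N}; candidates ⊆ {A,F,S}.
size 0: {}; under {} E still reaches {A,F,N,S} ∋ N.
size 1: {A}, {F}, {S}; under {A} E still reaches {F,N,S} ∋ N.
{A,S}: E⊥N given {A,S} in G with E→· removed — back-door holds.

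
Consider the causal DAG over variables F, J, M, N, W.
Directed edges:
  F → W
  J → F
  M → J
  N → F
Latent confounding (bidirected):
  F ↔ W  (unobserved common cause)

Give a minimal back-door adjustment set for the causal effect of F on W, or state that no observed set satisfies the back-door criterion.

desc(F)\{F}={W}; candidates ⊆ {J,M,N}.
F↔W: latent back-door arc(s) into F.
size 0: {}; under {} F still reaches {J,M,N,W} ∋ W.
size 1: {J}, {M}, {N}; under {J} F still reaches {N,W} ∋ W.
size 2: {J,M}, {J,N}, {M,N}; under {J,M} F still reaches {N,W} ∋ W.
F↔W cannot be blocked by any observed set — no back-door set.

F→W: no observed back-door set.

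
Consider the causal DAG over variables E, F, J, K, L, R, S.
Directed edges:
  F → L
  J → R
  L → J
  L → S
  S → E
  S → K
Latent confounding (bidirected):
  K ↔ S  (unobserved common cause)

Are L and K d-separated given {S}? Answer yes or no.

No — L and K are d-connected given {S}.

Bayes-Ball from L | {S} reaches {F,J,K,R}.
K ∈ reach(L|{S}) ⇒ L ⊥̸ K | {S}.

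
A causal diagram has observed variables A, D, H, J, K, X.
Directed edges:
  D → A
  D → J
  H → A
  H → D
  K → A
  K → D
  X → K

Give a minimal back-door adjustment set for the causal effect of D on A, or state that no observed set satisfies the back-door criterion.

desc(D)\{D}={A,J}; candidates ⊆ {H,K,X}.
size 0: {}; under {} D still reaches {A,H,K,X} ∋ A.
size 1: {H}, {K}, {X}; under {H} D still reaches {A,K,X} ∋ A.
{H,K}: D⊥A given {H,K} in G with D→· removed — back-door holds.

D→A: minimal back-door set {H, K}.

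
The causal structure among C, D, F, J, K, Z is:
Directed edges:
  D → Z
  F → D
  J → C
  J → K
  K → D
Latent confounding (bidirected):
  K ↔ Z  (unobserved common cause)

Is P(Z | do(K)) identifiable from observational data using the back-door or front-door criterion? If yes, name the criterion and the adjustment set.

P(Z|do(K)): frontdoor, adjust for {D}.

desc(K)\{K}={D,Z}; candidates ⊆ {C,F,J}.
K↔Z: latent back-door arc(s) into K.
size 0: {}; under {} K still reaches {C,J,Z} ∋ Z.
size 1: {C}, {F}, {J}; under {C} K still reaches {J,Z} ∋ Z.
size 2: {C,F}, {C,J}, {F,J}; under {C,F} K still reaches {J,Z} ∋ Z.
K↔Z cannot be blocked by any observed set — no back-door set.
{D}: (i) intercepts every directed K→Z path; (ii) no back-door K→{D}; (iii) {K} blocks every back-door {D}→Z. Front-door holds.
P(Z|do(K)) = Σ_{D} P(D|K) Σ_{K'} P(Z|D,K')P(K').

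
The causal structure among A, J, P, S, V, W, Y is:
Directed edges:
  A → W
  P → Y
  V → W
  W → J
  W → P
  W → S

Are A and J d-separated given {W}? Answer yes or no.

Yes — A ⊥ J | {W}.

Bayes-Ball from A | {W} reaches {V}.
J ∉ reach(A|{W}) ⇒ A ⊥ J | {W}.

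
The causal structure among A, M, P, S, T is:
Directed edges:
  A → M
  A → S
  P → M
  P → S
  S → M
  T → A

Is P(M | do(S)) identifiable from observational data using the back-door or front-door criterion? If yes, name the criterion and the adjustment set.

P(M|do(S)): backdoor, adjust for {A, P}.

desc(S)\{S}={M}; candidates ⊆ {A,P,T}.
size 0: {}; under {} S still reaches {A,M,P,T} ∋ M.
size 1: {A}, {P}, {T}; under {A} S still reaches {M,P} ∋ M.
{A,P}: S⊥M given {A,P} in G with S→· removed — back-door holds.
P(M|do(S)) = Σ_{A,P} P(M|S,A,P)·P(A,P).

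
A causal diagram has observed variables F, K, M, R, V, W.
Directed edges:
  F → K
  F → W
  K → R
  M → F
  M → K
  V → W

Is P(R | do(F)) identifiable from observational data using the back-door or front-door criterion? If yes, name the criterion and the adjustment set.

P(R|do(F)): backdoor, adjust for {M}.

desc(F)\{F}={K,R,W}; candidates ⊆ {M,V}.
size 0: {}; under {} F still reaches {K,M,R} ∋ R.
{M}: F⊥R given {M} in G with F→· removed — back-door holds.
P(R|do(F)) = Σ_{M} P(R|F,M)·P(M).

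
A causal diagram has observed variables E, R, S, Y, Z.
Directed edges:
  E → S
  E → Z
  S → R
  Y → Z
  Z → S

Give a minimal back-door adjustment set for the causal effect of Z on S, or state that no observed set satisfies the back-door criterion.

desc(Z)\{Z}={R,S}; candidates ⊆ {E,Y}.
size 0: {}; under {} Z still reaches {E,R,S,Y} ∋ S.
{E}: Z⊥S given {E} in G with Z→· removed — back-door holds.

Z→S: minimal back-door set {E}.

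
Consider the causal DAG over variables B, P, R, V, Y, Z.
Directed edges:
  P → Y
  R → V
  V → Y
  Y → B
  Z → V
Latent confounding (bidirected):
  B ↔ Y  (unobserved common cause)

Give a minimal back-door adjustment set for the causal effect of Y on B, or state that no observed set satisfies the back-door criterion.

Y→B: no observed back-door set.

desc(Y)\{Y}={B}; candidates ⊆ {P,R,V,Z}.
Y↔B: latent back-door arc(s) into Y.
size 0: {}; under {} Y still reaches {B,P,R,V,Z} ∋ B.
size 1: {P}, {R}, {V} …(+1); under {P} Y still reaches {B,R,V,Z} ∋ B.
size 2: {P,R}, {P,V}, {P,Z} …(+3); under {P,R} Y still reaches {B,V,Z} ∋ B.
Y↔B cannot be blocked by any observed set — no back-door set.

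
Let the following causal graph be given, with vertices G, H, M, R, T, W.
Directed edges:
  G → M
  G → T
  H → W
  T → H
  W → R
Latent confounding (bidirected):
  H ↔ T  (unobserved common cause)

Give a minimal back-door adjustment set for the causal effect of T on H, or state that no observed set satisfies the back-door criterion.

T→H: no observed back-door set.

desc(T)\{T}={H,R,W}; candidates ⊆ {G,M}.
T↔H: latent back-door arc(s) into T.
size 0: {}; under {} T still reaches {G,H,M,R,W} ∋ H.
size 1: {G}, {M}; under {G} T still reaches {H,R,W} ∋ H.
size 2: {G,M}; under {G,M} T still reaches {H,R,W} ∋ H.
T↔H cannot be blocked by any observed set — no back-door set.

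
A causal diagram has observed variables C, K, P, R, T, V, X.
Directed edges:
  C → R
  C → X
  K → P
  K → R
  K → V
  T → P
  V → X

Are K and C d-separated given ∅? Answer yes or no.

Bayes-Ball from K | ∅ reaches {P,R,V,X}.
C ∉ reach(K|∅) ⇒ K ⊥ C | ∅.

Yes — K ⊥ C | ∅.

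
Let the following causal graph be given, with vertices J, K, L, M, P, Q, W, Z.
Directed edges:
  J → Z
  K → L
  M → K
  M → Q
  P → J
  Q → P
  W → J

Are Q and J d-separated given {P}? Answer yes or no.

Yes — Q ⊥ J | {P}.

Bayes-Ball from Q | {P} reaches {K,L,M}.
J ∉ reach(Q|{P}) ⇒ Q ⊥ J | {P}.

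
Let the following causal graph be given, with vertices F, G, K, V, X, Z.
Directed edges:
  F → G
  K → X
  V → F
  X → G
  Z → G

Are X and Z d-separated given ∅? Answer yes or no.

Bayes-Ball from X | ∅ reaches {G,K}.
Z ∉ reach(X|∅) ⇒ X ⊥ Z | ∅.

Yes — X ⊥ Z | ∅.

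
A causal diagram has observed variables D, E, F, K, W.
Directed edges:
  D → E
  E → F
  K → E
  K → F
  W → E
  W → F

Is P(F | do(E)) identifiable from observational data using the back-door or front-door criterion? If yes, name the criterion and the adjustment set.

desc(E)\{E}={F}; candidates ⊆ {D,K,W}.
size 0: {}; under {} E still reaches {D,F,K,W} ∋ F.
size 1: {D}, {K}, {W}; under {D} E still reaches {F,K,W} ∋ F.
{K,W}: E⊥F given {K,W} in G with E→· removed — back-door holds.
P(F|do(E)) = Σ_{K,W} P(F|E,K,W)·P(K,W).

P(F|do(E)): backdoor, adjust for {K, W}.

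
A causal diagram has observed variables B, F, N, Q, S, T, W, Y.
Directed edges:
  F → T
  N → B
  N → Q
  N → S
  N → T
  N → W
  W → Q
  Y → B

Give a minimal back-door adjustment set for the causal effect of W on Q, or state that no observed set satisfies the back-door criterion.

desc(W)\{W}={Q}; candidates ⊆ {B,F,N,S,T,Y}.
size 0: {}; under {} W still reaches {B,N,Q,S,T} ∋ Q.
{N}: W⊥Q given {N} in G with W→· removed — back-door holds.

W→Q: minimal back-door set {N}.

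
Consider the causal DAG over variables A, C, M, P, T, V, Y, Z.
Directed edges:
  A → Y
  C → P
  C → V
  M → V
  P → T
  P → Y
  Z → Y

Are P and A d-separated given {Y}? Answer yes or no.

No — P and A are d-connected given {Y}.

Bayes-Ball from P | {Y} reaches {A,C,T,V,Z}.
A ∈ reach(P|{Y}) ⇒ P ⊥̸ A | {Y}.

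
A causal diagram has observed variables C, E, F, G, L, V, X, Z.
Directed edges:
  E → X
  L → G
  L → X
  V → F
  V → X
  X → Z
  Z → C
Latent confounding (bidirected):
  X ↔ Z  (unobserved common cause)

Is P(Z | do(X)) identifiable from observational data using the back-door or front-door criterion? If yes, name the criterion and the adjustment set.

P(Z|do(X)): not identifiable (no BD/FD set).

desc(X)\{X}={C,Z}; candidates ⊆ {E,F,G,L,V}.
X↔Z: latent back-door arc(s) into X.
size 0: {}; under {} X still reaches {C,E,F,G,L,V,Z} ∋ Z.
size 1: {E}, {F}, {G} …(+2); under {E} X still reaches {C,F,G,L,V,Z} ∋ Z.
size 2: {E,F}, {E,G}, {E,L} …(+7); under {E,F} X still reaches {C,G,L,V,Z} ∋ Z.
X↔Z cannot be blocked by any observed set — no back-door set.
No mediator lies on a directed X→…→Z path.
Neither criterion identifies P(Z|do(X)) in this graph.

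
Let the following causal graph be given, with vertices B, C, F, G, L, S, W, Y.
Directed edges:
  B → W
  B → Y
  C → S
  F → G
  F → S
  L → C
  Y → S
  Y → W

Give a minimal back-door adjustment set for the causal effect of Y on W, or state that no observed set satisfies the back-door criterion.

desc(Y)\{Y}={S,W}; candidates ⊆ {B,C,F,G,L}.
size 0: {}; under {} Y still reaches {B,W} ∋ W.
{B}: Y⊥W given {B} in G with Y→· removed — back-door holds.

Y→W: minimal back-door set {B}.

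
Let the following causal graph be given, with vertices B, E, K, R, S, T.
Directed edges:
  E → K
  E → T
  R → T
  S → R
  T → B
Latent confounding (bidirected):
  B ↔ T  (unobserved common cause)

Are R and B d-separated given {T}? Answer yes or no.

Bayes-Ball from R | {T} reaches {B,E,K,S}.
B ∈ reach(R|{T}) ⇒ R ⊥̸ B | {T}.

No — R and B are d-connected given {T}.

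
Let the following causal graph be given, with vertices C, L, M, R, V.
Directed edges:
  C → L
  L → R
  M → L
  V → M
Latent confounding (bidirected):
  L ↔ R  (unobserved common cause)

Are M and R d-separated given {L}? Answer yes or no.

Bayes-Ball from M | {L} reaches {C,R,V}.
R ∈ reach(M|{L}) ⇒ M ⊥̸ R | {L}.

No — M and R are d-connected given {L}.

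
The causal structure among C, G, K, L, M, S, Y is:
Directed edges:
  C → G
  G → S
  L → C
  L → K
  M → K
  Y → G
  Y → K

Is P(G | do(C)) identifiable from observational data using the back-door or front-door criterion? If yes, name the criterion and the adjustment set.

P(G|do(C)): backdoor, adjust for ∅.

desc(C)\{C}={G,S}; candidates ⊆ {K,L,M,Y}.
∅: C⊥G given ∅ in G with C→· removed — back-door holds.
P(G|do(C)) = P(G|C) — no adjustment needed.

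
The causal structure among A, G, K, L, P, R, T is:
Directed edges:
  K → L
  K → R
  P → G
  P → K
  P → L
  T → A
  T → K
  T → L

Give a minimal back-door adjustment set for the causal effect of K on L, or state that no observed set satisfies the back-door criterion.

desc(K)\{K}={L,R}; candidates ⊆ {A,G,P,T}.
size 0: {}; under {} K still reaches {A,G,L,P,T} ∋ L.
size 1: {A}, {G}, {P} …(+1); under {A} K still reaches {G,L,P,T} ∋ L.
{P,T}: K⊥L given {P,T} in G with K→· removed — back-door holds.

K→L: minimal back-door set {P, T}.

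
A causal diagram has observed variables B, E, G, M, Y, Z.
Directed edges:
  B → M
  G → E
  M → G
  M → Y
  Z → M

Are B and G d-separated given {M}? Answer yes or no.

Yes — B ⊥ G | {M}.

Bayes-Ball from B | {M} reaches {Z}.
G ∉ reach(B|{M}) ⇒ B ⊥ G | {M}.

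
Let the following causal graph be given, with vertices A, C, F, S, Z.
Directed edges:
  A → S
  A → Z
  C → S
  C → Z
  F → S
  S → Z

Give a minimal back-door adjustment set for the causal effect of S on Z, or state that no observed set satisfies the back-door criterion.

S→Z: minimal back-door set {A, C}.

desc(S)\{S}={Z}; candidates ⊆ {A,C,F}.
size 0: {}; under {} S still reaches {A,C,F,Z} ∋ Z.
size 1: {A}, {C}, {F}; under {A} S still reaches {C,F,Z} ∋ Z.
{A,C}: S⊥Z given {A,C} in G with S→· removed — back-door holds.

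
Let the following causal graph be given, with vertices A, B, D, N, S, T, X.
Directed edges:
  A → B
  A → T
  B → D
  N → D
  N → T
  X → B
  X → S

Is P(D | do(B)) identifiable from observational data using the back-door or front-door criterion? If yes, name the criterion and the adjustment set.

P(D|do(B)): backdoor, adjust for ∅.

desc(B)\{B}={D}; candidates ⊆ {A,N,S,T,X}.
∅: B⊥D given ∅ in G with B→· removed — back-door holds.
P(D|do(B)) = P(D|B) — no adjustment needed.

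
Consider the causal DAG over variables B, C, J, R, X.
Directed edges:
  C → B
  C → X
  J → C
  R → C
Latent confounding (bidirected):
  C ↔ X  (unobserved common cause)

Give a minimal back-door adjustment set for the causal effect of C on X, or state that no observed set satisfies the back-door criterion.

C→X: no observed back-door set.

desc(C)\{C}={B,X}; candidates ⊆ {J,R}.
C↔X: latent back-door arc(s) into C.
size 0: {}; under {} C still reaches {J,R,X} ∋ X.
size 1: {J}, {R}; under {J} C still reaches {R,X} ∋ X.
size 2: {J,R}; under {J,R} C still reaches {X} ∋ X.
C↔X cannot be blocked by any observed set — no back-door set.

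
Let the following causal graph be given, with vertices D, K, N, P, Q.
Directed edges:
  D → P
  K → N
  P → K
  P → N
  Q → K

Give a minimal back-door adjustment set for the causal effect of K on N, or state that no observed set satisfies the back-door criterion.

desc(K)\{K}={N}; candidates ⊆ {D,P,Q}.
size 0: {}; under {} K still reaches {D,N,P,Q} ∋ N.
{P}: K⊥N given {P} in G with K→· removed — back-door holds.

K→N: minimal back-door set {P}.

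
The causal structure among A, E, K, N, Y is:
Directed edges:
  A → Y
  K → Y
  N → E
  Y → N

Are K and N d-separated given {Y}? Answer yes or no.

Yes — K ⊥ N | {Y}.

Bayes-Ball from K | {Y} reaches {A}.
N ∉ reach(K|{Y}) ⇒ K ⊥ N | {Y}.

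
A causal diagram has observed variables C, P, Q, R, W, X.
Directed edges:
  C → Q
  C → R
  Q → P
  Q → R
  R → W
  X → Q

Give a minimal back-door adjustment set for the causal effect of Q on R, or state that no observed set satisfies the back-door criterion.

Q→R: minimal back-door set {C}.

desc(Q)\{Q}={P,R,W}; candidates ⊆ {C,X}.
size 0: {}; under {} Q still reaches {C,R,W,X} ∋ R.
{C}: Q⊥R given {C} in G with Q→· removed — back-door holds.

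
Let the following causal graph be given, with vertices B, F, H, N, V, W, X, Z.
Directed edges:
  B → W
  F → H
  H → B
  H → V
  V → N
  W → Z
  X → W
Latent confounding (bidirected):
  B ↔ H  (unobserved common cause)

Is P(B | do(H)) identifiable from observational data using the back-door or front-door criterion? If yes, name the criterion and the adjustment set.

P(B|do(H)): not identifiable (no BD/FD set).

desc(H)\{H}={B,N,V,W,Z}; candidates ⊆ {F,X}.
H↔B: latent back-door arc(s) into H.
size 0: {}; under {} H still reaches {B,F,W,Z} ∋ B.
size 1: {F}, {X}; under {F} H still reaches {B,W,Z} ∋ B.
size 2: {F,X}; under {F,X} H still reaches {B,W,Z} ∋ B.
H↔B cannot be blocked by any observed set — no back-door set.
No mediator lies on a directed H→…→B path.
Neither criterion identifies P(B|do(H)) in this graph.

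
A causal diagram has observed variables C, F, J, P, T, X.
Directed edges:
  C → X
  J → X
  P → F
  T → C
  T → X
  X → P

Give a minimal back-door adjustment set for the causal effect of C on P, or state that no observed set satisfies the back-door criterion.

desc(C)\{C}={F,P,X}; candidates ⊆ {J,T}.
size 0: {}; under {} C still reaches {F,P,T,X} ∋ P.
{T}: C⊥P given {T} in G with C→· removed — back-door holds.

C→P: minimal back-door set {T}.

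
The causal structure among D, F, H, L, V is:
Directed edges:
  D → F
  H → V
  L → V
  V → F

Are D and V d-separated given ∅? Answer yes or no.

Yes — D ⊥ V | ∅.

Bayes-Ball from D | ∅ reaches {F}.
V ∉ reach(D|∅) ⇒ D ⊥ V | ∅.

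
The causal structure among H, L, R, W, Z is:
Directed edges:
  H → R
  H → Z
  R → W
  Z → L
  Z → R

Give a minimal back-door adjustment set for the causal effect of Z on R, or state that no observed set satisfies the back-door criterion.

desc(Z)\{Z}={L,R,W}; candidates ⊆ {H}.
size 0: {}; under {} Z still reaches {H,R,W} ∋ R.
{H}: Z⊥R given {H} in G with Z→· removed — back-door holds.

Z→R: minimal back-door set {H}.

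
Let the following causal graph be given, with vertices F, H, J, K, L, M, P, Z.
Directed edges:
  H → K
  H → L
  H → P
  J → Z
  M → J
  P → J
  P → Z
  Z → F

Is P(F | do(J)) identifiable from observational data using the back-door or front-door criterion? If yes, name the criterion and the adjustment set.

P(F|do(J)): backdoor, adjust for {P}.

desc(J)\{J}={F,Z}; candidates ⊆ {H,K,L,M,P}.
size 0: {}; under {} J still reaches {F,H,K,L,M,P,Z} ∋ F.
{P}: J⊥F given {P} in G with J→· removed — back-door holds.
P(F|do(J)) = Σ_{P} P(F|J,P)·P(P).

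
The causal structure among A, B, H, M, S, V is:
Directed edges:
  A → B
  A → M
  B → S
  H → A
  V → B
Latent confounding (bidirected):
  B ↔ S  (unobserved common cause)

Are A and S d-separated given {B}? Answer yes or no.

Bayes-Ball from A | {B} reaches {H,M,S,V}.
S ∈ reach(A|{B}) ⇒ A ⊥̸ S | {B}.

No — A and S are d-connected given {B}.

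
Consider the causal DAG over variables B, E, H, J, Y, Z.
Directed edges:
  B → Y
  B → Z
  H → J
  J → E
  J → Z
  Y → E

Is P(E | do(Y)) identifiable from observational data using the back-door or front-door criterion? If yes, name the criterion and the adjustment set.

P(E|do(Y)): backdoor, adjust for ∅.

desc(Y)\{Y}={E}; candidates ⊆ {B,H,J,Z}.
∅: Y⊥E given ∅ in G with Y→· removed — back-door holds.
P(E|do(Y)) = P(E|Y) — no adjustment needed.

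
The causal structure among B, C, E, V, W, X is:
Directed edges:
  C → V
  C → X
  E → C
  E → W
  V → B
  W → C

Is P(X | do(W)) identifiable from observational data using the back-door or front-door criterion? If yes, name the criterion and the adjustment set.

desc(W)\{W}={B,C,V,X}; candidates ⊆ {E}.
size 0: {}; under {} W still reaches {B,C,E,V,X} ∋ X.
{E}: W⊥X given {E} in G with W→· removed — back-door holds.
P(X|do(W)) = Σ_{E} P(X|W,E)·P(E).

P(X|do(W)): backdoor, adjust for {E}.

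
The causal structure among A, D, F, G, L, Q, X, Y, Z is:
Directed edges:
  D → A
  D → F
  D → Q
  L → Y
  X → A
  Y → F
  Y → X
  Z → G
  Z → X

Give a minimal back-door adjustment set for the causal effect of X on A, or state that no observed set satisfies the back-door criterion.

desc(X)\{X}={A}; candidates ⊆ {D,F,G,L,Q,Y,Z}.
∅: X⊥A given ∅ in G with X→· removed — back-door holds.

X→A: minimal back-door set ∅.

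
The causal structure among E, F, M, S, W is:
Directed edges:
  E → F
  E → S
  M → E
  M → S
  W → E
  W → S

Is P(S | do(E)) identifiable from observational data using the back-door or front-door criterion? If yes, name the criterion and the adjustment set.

desc(E)\{E}={F,S}; candidates ⊆ {M,W}.
size 0: {}; under {} E still reaches {M,S,W} ∋ S.
size 1: {M}, {W}; under {M} E still reaches {S,W} ∋ S.
{M,W}: E⊥S given {M,W} in G with E→· removed — back-door holds.
P(S|do(E)) = Σ_{M,W} P(S|E,M,W)·P(M,W).

P(S|do(E)): backdoor, adjust for {M, W}.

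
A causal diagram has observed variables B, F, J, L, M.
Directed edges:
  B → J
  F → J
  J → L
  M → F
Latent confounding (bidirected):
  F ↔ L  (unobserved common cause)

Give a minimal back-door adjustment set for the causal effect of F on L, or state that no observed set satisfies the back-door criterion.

F→L: no observed back-door set.

desc(F)\{F}={J,L}; candidates ⊆ {B,M}.
F↔L: latent back-door arc(s) into F.
size 0: {}; under {} F still reaches {L,M} ∋ L.
size 1: {B}, {M}; under {B} F still reaches {L,M} ∋ L.
size 2: {B,M}; under {B,M} F still reaches {L} ∋ L.
F↔L cannot be blocked by any observed set — no back-door set.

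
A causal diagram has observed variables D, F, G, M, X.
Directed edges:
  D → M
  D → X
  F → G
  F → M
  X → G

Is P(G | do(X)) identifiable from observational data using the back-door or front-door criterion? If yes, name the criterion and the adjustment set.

P(G|do(X)): backdoor, adjust for ∅.

desc(X)\{X}={G}; candidates ⊆ {D,F,M}.
∅: X⊥G given ∅ in G with X→· removed — back-door holds.
P(G|do(X)) = P(G|X) — no adjustment needed.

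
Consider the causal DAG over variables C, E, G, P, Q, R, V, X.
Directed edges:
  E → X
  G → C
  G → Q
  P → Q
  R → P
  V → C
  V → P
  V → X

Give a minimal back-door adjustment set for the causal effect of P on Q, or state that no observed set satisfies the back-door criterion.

P→Q: minimal back-door set ∅.

desc(P)\{P}={Q}; candidates ⊆ {C,E,G,R,V,X}.
∅: P⊥Q given ∅ in G with P→· removed — back-door holds.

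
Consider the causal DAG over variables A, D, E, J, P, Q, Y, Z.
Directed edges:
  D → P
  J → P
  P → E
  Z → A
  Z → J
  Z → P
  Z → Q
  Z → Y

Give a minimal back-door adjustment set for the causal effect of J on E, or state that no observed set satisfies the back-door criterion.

desc(J)\{J}={E,P}; candidates ⊆ {A,D,Q,Y,Z}.
size 0: {}; under {} J still reaches {A,E,P,Q,Y,Z} ∋ E.
{Z}: J⊥E given {Z} in G with J→· removed — back-door holds.

J→E: minimal back-door set {Z}.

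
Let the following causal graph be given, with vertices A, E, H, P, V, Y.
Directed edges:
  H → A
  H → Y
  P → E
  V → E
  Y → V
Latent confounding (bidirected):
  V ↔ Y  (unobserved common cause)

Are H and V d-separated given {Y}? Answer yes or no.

No — H and V are d-connected given {Y}.

Bayes-Ball from H | {Y} reaches {A,E,V}.
V ∈ reach(H|{Y}) ⇒ H ⊥̸ V | {Y}.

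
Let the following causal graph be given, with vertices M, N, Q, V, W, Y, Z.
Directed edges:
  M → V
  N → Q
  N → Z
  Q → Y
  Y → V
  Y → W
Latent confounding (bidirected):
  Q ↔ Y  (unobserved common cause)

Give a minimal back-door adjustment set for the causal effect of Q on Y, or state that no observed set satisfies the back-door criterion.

Q→Y: no observed back-door set.

desc(Q)\{Q}={V,W,Y}; candidates ⊆ {M,N,Z}.
Q↔Y: latent back-door arc(s) into Q.
size 0: {}; under {} Q still reaches {N,V,W,Y,Z} ∋ Y.
size 1: {M}, {N}, {Z}; under {M} Q still reaches {N,V,W,Y,Z} ∋ Y.
size 2: {M,N}, {M,Z}, {N,Z}; under {M,N} Q still reaches {V,W,Y} ∋ Y.
Q↔Y cannot be blocked by any observed set — no back-door set.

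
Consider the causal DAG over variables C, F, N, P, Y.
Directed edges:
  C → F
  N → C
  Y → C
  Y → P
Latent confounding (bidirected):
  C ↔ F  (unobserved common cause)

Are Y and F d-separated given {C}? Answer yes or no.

No — Y and F are d-connected given {C}.

Bayes-Ball from Y | {C} reaches {F,N,P}.
F ∈ reach(Y|{C}) ⇒ Y ⊥̸ F | {C}.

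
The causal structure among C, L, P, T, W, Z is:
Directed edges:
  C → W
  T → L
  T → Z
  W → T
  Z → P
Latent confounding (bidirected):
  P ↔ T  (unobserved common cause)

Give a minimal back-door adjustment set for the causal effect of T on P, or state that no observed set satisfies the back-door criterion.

T→P: no observed back-door set.

desc(T)\{T}={L,P,Z}; candidates ⊆ {C,W}.
T↔P: latent back-door arc(s) into T.
size 0: {}; under {} T still reaches {C,P,W} ∋ P.
size 1: {C}, {W}; under {C} T still reaches {P,W} ∋ P.
size 2: {C,W}; under {C,W} T still reaches {P} ∋ P.
T↔P cannot be blocked by any observed set — no back-door set.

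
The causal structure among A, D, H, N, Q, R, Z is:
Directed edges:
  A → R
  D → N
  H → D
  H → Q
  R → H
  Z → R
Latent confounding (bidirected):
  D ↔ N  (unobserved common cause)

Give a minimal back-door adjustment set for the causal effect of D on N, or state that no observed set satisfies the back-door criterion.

D→N: no observed back-door set.

desc(D)\{D}={N}; candidates ⊆ {A,H,Q,R,Z}.
D↔N: latent back-door arc(s) into D.
size 0: {}; under {} D still reaches {A,H,N,Q,R,Z} ∋ N.
size 1: {A}, {H}, {Q} …(+2); under {A} D still reaches {H,N,Q,R,Z} ∋ N.
size 2: {A,H}, {A,Q}, {A,R} …(+7); under {A,H} D still reaches {N} ∋ N.
D↔N cannot be blocked by any observed set — no back-door set.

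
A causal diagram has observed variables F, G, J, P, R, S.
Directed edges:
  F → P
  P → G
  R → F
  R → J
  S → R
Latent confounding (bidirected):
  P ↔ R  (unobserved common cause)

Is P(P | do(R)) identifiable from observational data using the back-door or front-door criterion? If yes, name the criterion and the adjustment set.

desc(R)\{R}={F,G,J,P}; candidates ⊆ {S}.
R↔P: latent back-door arc(s) into R.
size 0: {}; under {} R still reaches {G,P,S} ∋ P.
size 1: {S}; under {S} R still reaches {G,P} ∋ P.
R↔P cannot be blocked by any observed set — no back-door set.
{F}: (i) intercepts every directed R→P path; (ii) no back-door R→{F}; (iii) {R} blocks every back-door {F}→P. Front-door holds.
P(P|do(R)) = Σ_{F} P(F|R) Σ_{R'} P(P|F,R')P(R').

P(P|do(R)): frontdoor, adjust for {F}.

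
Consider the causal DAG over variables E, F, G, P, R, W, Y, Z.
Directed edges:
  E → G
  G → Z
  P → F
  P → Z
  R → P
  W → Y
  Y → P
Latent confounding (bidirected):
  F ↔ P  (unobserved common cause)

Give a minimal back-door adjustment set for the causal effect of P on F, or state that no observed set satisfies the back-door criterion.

P→F: no observed back-door set.

desc(P)\{P}={F,Z}; candidates ⊆ {E,G,R,W,Y}.
P↔F: latent back-door arc(s) into P.
size 0: {}; under {} P still reaches {F,R,W,Y} ∋ F.
size 1: {E}, {G}, {R} …(+2); under {E} P still reaches {F,R,W,Y} ∋ F.
size 2: {E,G}, {E,R}, {E,W} …(+7); under {E,G} P still reaches {F,R,W,Y} ∋ F.
P↔F cannot be blocked by any observed set — no back-door set.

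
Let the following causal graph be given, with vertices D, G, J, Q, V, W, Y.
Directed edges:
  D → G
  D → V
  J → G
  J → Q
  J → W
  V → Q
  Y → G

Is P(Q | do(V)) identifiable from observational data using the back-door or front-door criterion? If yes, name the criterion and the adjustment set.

P(Q|do(V)): backdoor, adjust for ∅.

desc(V)\{V}={Q}; candidates ⊆ {D,G,J,W,Y}.
∅: V⊥Q given ∅ in G with V→· removed — back-door holds.
P(Q|do(V)) = P(Q|V) — no adjustment needed.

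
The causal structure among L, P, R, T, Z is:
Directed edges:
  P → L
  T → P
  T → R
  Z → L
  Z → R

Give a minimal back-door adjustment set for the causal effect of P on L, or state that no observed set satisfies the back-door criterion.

desc(P)\{P}={L}; candidates ⊆ {R,T,Z}.
∅: P⊥L given ∅ in G with P→· removed — back-door holds.

P→L: minimal back-door set ∅.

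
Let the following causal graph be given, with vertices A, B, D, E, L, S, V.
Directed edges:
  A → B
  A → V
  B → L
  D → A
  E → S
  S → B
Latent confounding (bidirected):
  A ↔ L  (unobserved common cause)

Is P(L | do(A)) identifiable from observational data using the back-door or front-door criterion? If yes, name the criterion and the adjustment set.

desc(A)\{A}={B,L,V}; candidates ⊆ {D,E,S}.
A↔L: latent back-door arc(s) into A.
size 0: {}; under {} A still reaches {D,L} ∋ L.
size 1: {D}, {E}, {S}; under {D} A still reaches {L} ∋ L.
size 2: {D,E}, {D,S}, {E,S}; under {D,E} A still reaches {L} ∋ L.
A↔L cannot be blocked by any observed set — no back-door set.
{B}: (i) intercepts every directed A→L path; (ii) no back-door A→{B}; (iii) {A} blocks every back-door {B}→L. Front-door holds.
P(L|do(A)) = Σ_{B} P(B|A) Σ_{A'} P(L|B,A')P(A').

P(L|do(A)): frontdoor, adjust for {B}.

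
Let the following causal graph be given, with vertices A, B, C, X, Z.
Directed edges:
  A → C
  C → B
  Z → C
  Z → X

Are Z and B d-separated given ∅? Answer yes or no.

No — Z and B are d-connected given ∅.

Bayes-Ball from Z | ∅ reaches {B,C,X}.
B ∈ reach(Z|∅) ⇒ Z ⊥̸ B | ∅.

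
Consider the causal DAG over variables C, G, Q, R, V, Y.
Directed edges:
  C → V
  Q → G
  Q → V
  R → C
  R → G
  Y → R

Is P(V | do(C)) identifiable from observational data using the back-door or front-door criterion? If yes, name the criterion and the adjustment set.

desc(C)\{C}={V}; candidates ⊆ {G,Q,R,Y}.
∅: C⊥V given ∅ in G with C→· removed — back-door holds.
P(V|do(C)) = P(V|C) — no adjustment needed.

P(V|do(C)): backdoor, adjust for ∅.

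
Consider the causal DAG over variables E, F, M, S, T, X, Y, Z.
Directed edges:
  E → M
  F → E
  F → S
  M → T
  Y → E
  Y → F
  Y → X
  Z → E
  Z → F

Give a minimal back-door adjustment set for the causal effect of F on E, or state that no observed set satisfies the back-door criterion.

F→E: minimal back-door set {Y, Z}.

desc(F)\{F}={E,M,S,T}; candidates ⊆ {X,Y,Z}.
size 0: {}; under {} F still reaches {E,M,T,X,Y,Z} ∋ E.
size 1: {X}, {Y}, {Z}; under {X} F still reaches {E,M,T,Y,Z} ∋ E.
{Y,Z}: F⊥E given {Y,Z} in G with F→· removed — back-door holds.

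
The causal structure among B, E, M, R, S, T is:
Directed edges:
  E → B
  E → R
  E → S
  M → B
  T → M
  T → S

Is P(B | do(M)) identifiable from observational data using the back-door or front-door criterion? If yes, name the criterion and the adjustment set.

P(B|do(M)): backdoor, adjust for ∅.

desc(M)\{M}={B}; candidates ⊆ {E,R,S,T}.
∅: M⊥B given ∅ in G with M→· removed — back-door holds.
P(B|do(M)) = P(B|M) — no adjustment needed.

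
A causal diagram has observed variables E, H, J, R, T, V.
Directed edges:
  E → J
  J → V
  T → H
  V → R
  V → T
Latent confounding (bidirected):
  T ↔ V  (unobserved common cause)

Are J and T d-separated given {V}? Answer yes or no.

Bayes-Ball from J | {V} reaches {E,H,T}.
T ∈ reach(J|{V}) ⇒ J ⊥̸ T | {V}.

No — J and T are d-connected given {V}.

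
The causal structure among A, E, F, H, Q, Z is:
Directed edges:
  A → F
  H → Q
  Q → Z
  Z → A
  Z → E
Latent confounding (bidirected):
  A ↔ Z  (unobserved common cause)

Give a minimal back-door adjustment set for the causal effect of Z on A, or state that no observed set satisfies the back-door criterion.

desc(Z)\{Z}={A,E,F}; candidates ⊆ {H,Q}.
Z↔A: latent back-door arc(s) into Z.
size 0: {}; under {} Z still reaches {A,F,H,Q} ∋ A.
size 1: {H}, {Q}; under {H} Z still reaches {A,F,Q} ∋ A.
size 2: {H,Q}; under {H,Q} Z still reaches {A,F} ∋ A.
Z↔A cannot be blocked by any observed set — no back-door set.

Z→A: no observed back-door set.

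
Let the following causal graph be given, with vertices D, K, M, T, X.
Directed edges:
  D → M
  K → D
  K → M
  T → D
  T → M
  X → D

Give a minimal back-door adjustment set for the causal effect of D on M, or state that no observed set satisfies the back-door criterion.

D→M: minimal back-door set {K, T}.

desc(D)\{D}={M}; candidates ⊆ {K,T,X}.
size 0: {}; under {} D still reaches {K,M,T,X} ∋ M.
size 1: {K}, {T}, {X}; under {K} D still reaches {M,T,X} ∋ M.
{K,T}: D⊥M given {K,T} in G with D→· removed — back-door holds.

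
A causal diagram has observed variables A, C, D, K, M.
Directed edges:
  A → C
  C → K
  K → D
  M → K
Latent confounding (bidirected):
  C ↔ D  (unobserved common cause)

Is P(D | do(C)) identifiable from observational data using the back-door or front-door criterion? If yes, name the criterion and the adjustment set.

P(D|do(C)): frontdoor, adjust for {K}.

desc(C)\{C}={D,K}; candidates ⊆ {A,M}.
C↔D: latent back-door arc(s) into C.
size 0: {}; under {} C still reaches {A,D} ∋ D.
size 1: {A}, {M}; under {A} C still reaches {D} ∋ D.
size 2: {A,M}; under {A,M} C still reaches {D} ∋ D.
C↔D cannot be blocked by any observed set — no back-door set.
{K}: (i) intercepts every directed C→D path; (ii) no back-door C→{K}; (iii) {C} blocks every back-door {K}→D. Front-door holds.
P(D|do(C)) = Σ_{K} P(K|C) Σ_{C'} P(D|K,C')P(C').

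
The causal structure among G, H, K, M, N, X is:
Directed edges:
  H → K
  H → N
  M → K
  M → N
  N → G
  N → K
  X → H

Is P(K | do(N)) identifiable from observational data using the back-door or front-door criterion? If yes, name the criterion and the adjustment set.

P(K|do(N)): backdoor, adjust for {H, M}.

desc(N)\{N}={G,K}; candidates ⊆ {H,M,X}.
size 0: {}; under {} N still reaches {H,K,M,X} ∋ K.
size 1: {H}, {M}, {X}; under {H} N still reaches {K,M} ∋ K.
{H,M}: N⊥K given {H,M} in G with N→· removed — back-door holds.
P(K|do(N)) = Σ_{H,M} P(K|N,H,M)·P(H,M).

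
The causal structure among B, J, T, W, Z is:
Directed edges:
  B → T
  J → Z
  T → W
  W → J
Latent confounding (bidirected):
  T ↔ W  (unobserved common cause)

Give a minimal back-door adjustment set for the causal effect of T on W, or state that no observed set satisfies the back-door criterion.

desc(T)\{T}={J,W,Z}; candidates ⊆ {B}.
T↔W: latent back-door arc(s) into T.
size 0: {}; under {} T still reaches {B,J,W,Z} ∋ W.
size 1: {B}; under {B} T still reaches {J,W,Z} ∋ W.
T↔W cannot be blocked by any observed set — no back-door set.

T→W: no observed back-door set.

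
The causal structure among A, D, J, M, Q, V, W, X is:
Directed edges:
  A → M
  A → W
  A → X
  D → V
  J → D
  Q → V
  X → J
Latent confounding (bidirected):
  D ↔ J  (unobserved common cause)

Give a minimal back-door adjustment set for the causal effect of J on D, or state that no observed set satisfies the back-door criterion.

desc(J)\{J}={D,V}; candidates ⊆ {A,M,Q,W,X}.
J↔D: latent back-door arc(s) into J.
size 0: {}; under {} J still reaches {A,D,M,V,W,X} ∋ D.
size 1: {A}, {M}, {Q} …(+2); under {A} J still reaches {D,V,X} ∋ D.
size 2: {A,M}, {A,Q}, {A,W} …(+7); under {A,M} J still reaches {D,V,X} ∋ D.
J↔D cannot be blocked by any observed set — no back-door set.

J→D: no observed back-door set.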